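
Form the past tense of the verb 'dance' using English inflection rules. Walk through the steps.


Apply rule: Add -d (word ends in -e). 'dance' becomes 'danced'.

danced


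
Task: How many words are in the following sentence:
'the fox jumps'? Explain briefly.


Split into words: the | fox | jumps = 3 words.

3


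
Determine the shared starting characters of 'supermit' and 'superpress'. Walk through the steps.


Compare from the start: 5 characters match: 'super'. Mismatch at position 6: 'm' vs 'p'.

super


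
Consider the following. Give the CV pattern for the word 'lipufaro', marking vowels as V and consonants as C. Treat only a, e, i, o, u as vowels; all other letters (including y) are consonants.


Letter mapping: l = C, i = V, p = C, u = V, f = C, a = V, r = C, o = V.

CVCVCVCV


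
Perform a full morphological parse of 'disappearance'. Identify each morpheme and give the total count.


Step 1: Identify prefix: 'dis' (meaning: not/apart)
Step 2: Identify root: 'appear'
Step 3: Identify suffix(es): 'ance'
Decomposition: dis- (prefix: not/apart) + appear (root) + -ance (suffix: state/act)
Total morphemes: 3

3 morphemes (dis- (prefix: not/apart) + appear (root) + -ance (suffix: state/act))


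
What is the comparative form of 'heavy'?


Apply comparative formation (consonant + y: change y to i, add -er): 'heavy' -> 'heavier'.

heavier


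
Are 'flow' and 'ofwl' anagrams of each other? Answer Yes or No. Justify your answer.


Sorted letters of 'flow': 'flow'
Sorted letters of 'ofwl': 'flow'
They match.

Yes


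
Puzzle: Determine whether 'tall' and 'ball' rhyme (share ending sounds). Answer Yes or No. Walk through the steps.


Rime (stressed vowel + following sounds) of 'tall': -all = /ɔːl/
Rime of 'ball': -all = /ɔːl/
/ɔːl/ and /ɔːl/ are the same ending sound, so the words rhyme.

Yes


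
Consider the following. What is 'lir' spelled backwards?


Reverse 'lir' character by character: 'ril'.

ril


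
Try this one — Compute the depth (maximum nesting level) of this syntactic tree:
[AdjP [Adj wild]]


Count bracket nesting levels:
'[' at pos 0: depth = 1
'[' at pos 6: depth = 2
Maximum depth reached: 2

2


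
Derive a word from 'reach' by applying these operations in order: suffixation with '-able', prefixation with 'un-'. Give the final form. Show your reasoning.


Step 1: Add suffix '-able' to 'reach' = 'reachable'
Step 2: Add prefix 'un-' to 'reachable' = 'unreachable'

unreachable


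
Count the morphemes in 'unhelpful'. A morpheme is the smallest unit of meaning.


Decomposition: un- (prefix) + help (root) + -ful (suffix) = 3 morpheme(s)

3 morphemes


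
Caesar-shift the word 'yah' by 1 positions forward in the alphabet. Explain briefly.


Shift each letter by 1: y -> z, a -> b, h -> i. Result: 'zbi'.

zbi


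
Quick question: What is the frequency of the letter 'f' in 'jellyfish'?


Letter 'f' in 'jellyfish': found at position(s) 6 = 1 occurrence(s).

1


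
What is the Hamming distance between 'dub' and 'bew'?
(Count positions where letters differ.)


Alignment:
Position 1: 'd' vs 'b' = DIFFER
Position 2: 'u' vs 'e' = DIFFER
Position 3: 'b' vs 'w' = DIFFER
Total differences: 3

3


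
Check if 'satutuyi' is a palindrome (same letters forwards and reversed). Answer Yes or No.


Forward: 'satutuyi'
Reversed: 'iyututas'
They differ.

No


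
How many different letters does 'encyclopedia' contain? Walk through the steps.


Unique letters in 'encyclopedia': {a, c, d, e, i, l, n, o, p, y} = 10 distinct letters.

10


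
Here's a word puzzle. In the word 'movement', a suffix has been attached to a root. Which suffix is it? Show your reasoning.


The word 'movement' = 'move' (root) + '-ment' (suffix). The suffix is '-ment'.

ment


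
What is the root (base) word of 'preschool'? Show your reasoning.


Remove prefix 'pre' from 'preschool' to get root 'school'.

school


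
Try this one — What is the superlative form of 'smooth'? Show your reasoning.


Apply superlative formation (add -est): 'smooth' -> 'smoothest'.

smoothest


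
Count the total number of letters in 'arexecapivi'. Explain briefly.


Spell out 'arexecapivi' and number each letter: a(1), r(2), e(3), x(4), e(5), c(6), a(7), p(8), i(9), v(10), i(11). Total: 11 letters.

11


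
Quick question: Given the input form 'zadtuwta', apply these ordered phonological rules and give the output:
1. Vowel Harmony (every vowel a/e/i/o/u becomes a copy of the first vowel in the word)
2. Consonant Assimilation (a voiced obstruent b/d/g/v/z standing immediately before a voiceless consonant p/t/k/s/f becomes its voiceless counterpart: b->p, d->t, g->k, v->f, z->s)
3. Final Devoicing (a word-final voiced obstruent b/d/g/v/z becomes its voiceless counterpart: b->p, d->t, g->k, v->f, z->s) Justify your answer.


Starting form: 'zadtuwta'
Rule 1: Vowel Harmony: all vowels become 'a' (matching first vowel). 'zadtuwta' -> 'zadtawta'
Rule 2: Consonant Assimilation: voiced obstruent before voiceless consonant becomes voiceless ('dt' -> 'tt'). 'zadtawta' -> 'zattawta'
Rule 3: Final Devoicing: the word ends in the vowel 'a', not a consonant. No change.
Final form: 'zattawta'

zattawta


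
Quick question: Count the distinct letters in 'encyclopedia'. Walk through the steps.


Unique letters in 'encyclopedia': {a, c, d, e, i, l, n, o, p, y} = 10 distinct letters.

10


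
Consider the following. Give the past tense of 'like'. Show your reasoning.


Apply rule: Add -d (word ends in -e). 'like' becomes 'liked'.

liked


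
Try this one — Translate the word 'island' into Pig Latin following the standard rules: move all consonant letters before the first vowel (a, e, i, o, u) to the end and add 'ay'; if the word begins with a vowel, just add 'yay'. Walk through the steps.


'island' starts with a vowel, so add 'yay': 'islandyay'.

islandyay


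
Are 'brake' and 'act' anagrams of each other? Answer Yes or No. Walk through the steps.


Sorted letters of 'brake': 'abekr'
Sorted letters of 'act': 'act'
They do not match.

No


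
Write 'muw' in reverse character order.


Reverse 'muw' character by character: 'wum'.

wum


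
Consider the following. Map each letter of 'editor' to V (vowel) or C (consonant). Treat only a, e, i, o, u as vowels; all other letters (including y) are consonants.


Letter mapping: e = V, d = C, i = V, t = C, o = V, r = C.

VCVCVC


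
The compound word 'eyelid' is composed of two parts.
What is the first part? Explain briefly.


Split 'eyelid' into 'eye' + 'lid'. The first part is 'eye'.

eye


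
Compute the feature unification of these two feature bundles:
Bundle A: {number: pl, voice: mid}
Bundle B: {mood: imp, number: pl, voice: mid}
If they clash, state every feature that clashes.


Compare features:
mood: A=_ vs B=imp -> unified: imp
number: A=pl vs B=pl -> unified: pl
voice: A=mid vs B=mid -> unified: mid
No clashes found.

Unified: {mood: imp, number: pl, voice: mid}


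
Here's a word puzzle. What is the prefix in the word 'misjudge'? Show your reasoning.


The word 'misjudge' = 'mis' (prefix) + 'judge' (root). The prefix is 'mis'.

mis


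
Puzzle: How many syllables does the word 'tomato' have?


Break 'tomato' into syllables: to-ma-to -> to | ma | to = 3 syllables

3 syllables


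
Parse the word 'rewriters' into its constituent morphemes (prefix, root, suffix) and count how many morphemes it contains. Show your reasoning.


Step 1: Identify prefix: 're' (meaning: again)
Step 2: Identify root: 'write'
Step 3: Identify suffix(es): 'er, s'
Decomposition: re- (prefix: again) + write (root) + -er (suffix: one who) + -s (plural)
Total morphemes: 4

4 morphemes (re- (prefix: again) + write (root) + -er (suffix: one who) + -s (plural))


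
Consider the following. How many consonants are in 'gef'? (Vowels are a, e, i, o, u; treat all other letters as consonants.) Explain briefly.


Consonants in 'gef': g, f = 2 consonants.

2


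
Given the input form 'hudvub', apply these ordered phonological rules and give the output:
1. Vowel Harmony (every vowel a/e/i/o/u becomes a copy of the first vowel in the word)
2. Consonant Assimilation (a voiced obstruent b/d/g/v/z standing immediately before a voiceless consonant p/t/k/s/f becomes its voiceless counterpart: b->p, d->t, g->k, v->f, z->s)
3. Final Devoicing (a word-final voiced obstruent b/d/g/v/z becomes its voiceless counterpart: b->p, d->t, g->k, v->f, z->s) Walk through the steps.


Starting form: 'hudvub'
Rule 1: Vowel Harmony: all vowels already match. No change.
Rule 2: Consonant Assimilation: no voiced obstruent (b/d/g/v/z) stands immediately before a voiceless consonant (p/t/k/s/f). No change.
Rule 3: Final Devoicing: word-final voiced obstruent 'b' becomes voiceless 'p'. 'hudvub' -> 'hudvup'
Final form: 'hudvup'

hudvup


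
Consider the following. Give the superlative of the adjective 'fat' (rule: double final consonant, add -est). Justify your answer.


Apply superlative formation (double final consonant, add -est): 'fat' -> 'fattest'.

fattest


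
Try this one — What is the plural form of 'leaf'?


Apply rule: Change -f to -ves. 'leaf' becomes 'leaves'.

leaves


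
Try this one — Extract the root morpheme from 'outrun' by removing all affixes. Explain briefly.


Remove prefix 'out' from 'outrun' to get root 'run'.

run


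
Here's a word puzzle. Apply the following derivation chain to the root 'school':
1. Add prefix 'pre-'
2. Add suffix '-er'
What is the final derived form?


Step 1: Add prefix 'pre-' to 'school' = 'preschool'
Step 2: Add suffix '-er' to 'preschool' = 'preschooler'

preschooler


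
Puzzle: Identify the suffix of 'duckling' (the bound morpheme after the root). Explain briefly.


The word 'duckling' = 'duck' (root) + '-ling' (suffix). The suffix is '-ling'.

ling


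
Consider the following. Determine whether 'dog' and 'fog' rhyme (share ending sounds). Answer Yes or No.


Rime (stressed vowel + following sounds) of 'dog': -og = /ɒg/
Rime of 'fog': -og = /ɒg/
/ɒg/ and /ɒg/ are the same ending sound, so the words rhyme.

Yes


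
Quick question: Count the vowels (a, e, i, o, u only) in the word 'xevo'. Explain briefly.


Vowels in 'xevo': e, o = 2 vowels.

2


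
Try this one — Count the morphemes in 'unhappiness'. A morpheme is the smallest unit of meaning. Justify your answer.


Decomposition: un- (prefix) + happy (root) + -ness (suffix) = 3 morpheme(s)

3 morphemes


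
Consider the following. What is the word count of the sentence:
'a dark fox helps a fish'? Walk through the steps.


Split into words: a | dark | fox | helps | a | fish = 6 words.

6


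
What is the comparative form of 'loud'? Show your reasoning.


Apply comparative formation (add -er): 'loud' -> 'louder'.

louder


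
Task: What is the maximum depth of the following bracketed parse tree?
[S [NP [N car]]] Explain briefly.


Count bracket nesting levels:
'[' at pos 0: depth = 1
'[' at pos 3: depth = 2
'[' at pos 7: depth = 3
Maximum depth reached: 3

3


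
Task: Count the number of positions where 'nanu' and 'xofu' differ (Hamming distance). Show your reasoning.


Alignment:
Position 1: 'n' vs 'x' = DIFFER
Position 2: 'a' vs 'o' = DIFFER
Position 3: 'n' vs 'f' = DIFFER
Position 4: 'u' vs 'u' = match
Total differences: 3

3


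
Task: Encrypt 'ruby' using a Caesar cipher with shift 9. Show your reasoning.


Shift each letter by 9: r -> a, u -> d, b -> k, y -> h. Result: 'adkh'.

adkh


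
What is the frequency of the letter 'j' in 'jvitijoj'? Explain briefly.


Letter 'j' in 'jvitijoj': found at position(s) 1, 6, 8 = 3 occurrence(s).

3


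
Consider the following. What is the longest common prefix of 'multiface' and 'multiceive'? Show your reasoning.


Compare from the start: 5 characters match: 'multi'. Mismatch at position 6: 'f' vs 'c'.

multi


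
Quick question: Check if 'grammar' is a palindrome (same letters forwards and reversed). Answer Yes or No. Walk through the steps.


Forward: 'grammar'
Reversed: 'rammarg'
They differ.

No


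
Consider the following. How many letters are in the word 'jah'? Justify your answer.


Spell out 'jah' and number each letter: j(1), a(2), h(3). Total: 3 letters.

3


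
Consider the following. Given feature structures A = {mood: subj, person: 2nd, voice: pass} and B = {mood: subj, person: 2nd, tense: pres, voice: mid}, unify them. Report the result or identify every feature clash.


Compare features:
mood: A=subj vs B=subj -> unified: subj
person: A=2nd vs B=2nd -> unified: 2nd
tense: A=_ vs B=pres -> unified: pres
voice: A=pass vs B=mid -> CLASH
Clash detected on feature 'voice' (pass vs mid); unification fails.

CLASH on 'voice' (pass vs mid)


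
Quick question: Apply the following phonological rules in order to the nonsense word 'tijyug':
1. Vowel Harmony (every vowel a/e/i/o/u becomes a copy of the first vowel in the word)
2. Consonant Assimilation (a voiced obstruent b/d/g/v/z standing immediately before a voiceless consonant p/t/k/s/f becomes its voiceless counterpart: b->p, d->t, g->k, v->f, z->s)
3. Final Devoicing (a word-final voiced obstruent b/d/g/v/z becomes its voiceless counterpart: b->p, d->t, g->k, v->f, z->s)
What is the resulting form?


Starting form: 'tijyug'
Rule 1: Vowel Harmony: all vowels become 'i' (matching first vowel). 'tijyug' -> 'tijyig'
Rule 2: Consonant Assimilation: no voiced obstruent (b/d/g/v/z) stands immediately before a voiceless consonant (p/t/k/s/f). No change.
Rule 3: Final Devoicing: word-final voiced obstruent 'g' becomes voiceless 'k'. 'tijyig' -> 'tijyik'
Final form: 'tijyik'

tijyik


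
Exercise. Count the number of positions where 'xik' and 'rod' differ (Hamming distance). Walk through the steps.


Alignment:
Position 1: 'x' vs 'r' = DIFFER
Position 2: 'i' vs 'o' = DIFFER
Position 3: 'k' vs 'd' = DIFFER
Total differences: 3

3


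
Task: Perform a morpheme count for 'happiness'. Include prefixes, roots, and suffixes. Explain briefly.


Decomposition: happy (root) + -ness (suffix) = 2 morpheme(s)

2 morphemes


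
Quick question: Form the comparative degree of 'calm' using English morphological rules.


Apply comparative formation (add -er): 'calm' -> 'calmer'.

calmer


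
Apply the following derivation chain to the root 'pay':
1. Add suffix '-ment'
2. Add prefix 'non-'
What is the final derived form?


Step 1: Add suffix '-ment' to 'pay' = 'payment'
Step 2: Add prefix 'non-' to 'payment' = 'nonpayment'

nonpayment


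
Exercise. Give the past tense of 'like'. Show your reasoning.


Apply rule: Add -d (word ends in -e). 'like' becomes 'liked'.

liked


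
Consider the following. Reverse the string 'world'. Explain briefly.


Reverse 'world' character by character: 'dlrow'.

dlrow


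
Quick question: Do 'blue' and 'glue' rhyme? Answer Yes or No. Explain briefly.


Rime (stressed vowel + following sounds) of 'blue': -ue = /uː/
Rime of 'glue': -ue = /uː/
/uː/ and /uː/ are the same ending sound, so the words rhyme.

Yes


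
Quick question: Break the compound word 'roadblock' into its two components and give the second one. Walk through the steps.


Split 'roadblock' into 'road' + 'block'. The second part is 'block'.

block


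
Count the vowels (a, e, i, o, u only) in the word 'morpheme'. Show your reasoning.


Vowels in 'morpheme': o, e, e = 3 vowels.

3


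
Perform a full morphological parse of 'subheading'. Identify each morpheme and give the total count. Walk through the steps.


Step 1: Identify prefix: 'sub' (meaning: below)
Step 2: Identify root: 'head'
Step 3: Identify suffix(es): 'ing'
Decomposition: sub- (prefix: below) + head (root) + -ing (suffix: ongoing/result)
Total morphemes: 3

3 morphemes (sub- (prefix: below) + head (root) + -ing (suffix: ongoing/result))


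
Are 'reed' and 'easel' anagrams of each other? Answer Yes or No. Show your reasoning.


Sorted letters of 'reed': 'deer'
Sorted letters of 'easel': 'aeels'
They do not match.

No


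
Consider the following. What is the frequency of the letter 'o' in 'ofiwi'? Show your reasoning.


Letter 'o' in 'ofiwi': found at position(s) 1 = 1 occurrence(s).

1


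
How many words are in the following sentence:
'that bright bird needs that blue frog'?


Split into words: that | bright | bird | needs | that | blue | frog = 7 words.

7


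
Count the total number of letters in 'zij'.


Spell out 'zij' and number each letter: z(1), i(2), j(3). Total: 3 letters.

3


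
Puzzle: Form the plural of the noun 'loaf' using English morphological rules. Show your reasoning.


Apply rule: Change -f to -ves. 'loaf' becomes 'loaves'.

loaves


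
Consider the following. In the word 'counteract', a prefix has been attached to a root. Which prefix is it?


The word 'counteract' = 'counter' (prefix) + 'act' (root). The prefix is 'counter'.

counter


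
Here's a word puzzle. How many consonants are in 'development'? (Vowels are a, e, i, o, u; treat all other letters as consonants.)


Consonants in 'development': d, v, l, p, m, n, t = 7 consonants.

7


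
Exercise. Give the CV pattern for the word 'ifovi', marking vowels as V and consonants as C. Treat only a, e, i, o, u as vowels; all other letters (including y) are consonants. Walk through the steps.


Letter mapping: i = V, f = C, o = V, v = C, i = V.

VCVCV


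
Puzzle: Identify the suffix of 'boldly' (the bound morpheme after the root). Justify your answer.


The word 'boldly' = 'bold' (root) + '-ly' (suffix). The suffix is '-ly'.

ly


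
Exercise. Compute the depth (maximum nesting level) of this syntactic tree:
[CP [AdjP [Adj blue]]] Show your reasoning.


Count bracket nesting levels:
'[' at pos 0: depth = 1
'[' at pos 4: depth = 2
'[' at pos 10: depth = 3
Maximum depth reached: 3

3


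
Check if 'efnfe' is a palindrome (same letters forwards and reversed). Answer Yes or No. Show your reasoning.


Forward: 'efnfe'
Reversed: 'efnfe'
They are identical.

Yes


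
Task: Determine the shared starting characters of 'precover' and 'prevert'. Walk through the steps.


Compare from the start: 3 characters match: 'pre'. Mismatch at position 4: 'c' vs 'v'.

pre


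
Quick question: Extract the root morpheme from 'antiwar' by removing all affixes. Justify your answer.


Remove prefix 'anti' from 'antiwar' to get root 'war'.

war


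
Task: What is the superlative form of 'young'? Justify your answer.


Apply superlative formation (add -est): 'young' -> 'youngest'.

youngest


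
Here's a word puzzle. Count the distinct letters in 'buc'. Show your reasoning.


Unique letters in 'buc': {b, c, u} = 3 distinct letters.

3


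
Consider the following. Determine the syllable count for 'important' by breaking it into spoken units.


Break 'important' into syllables: im-por-tant -> im | por | tant = 3 syllables

3 syllables


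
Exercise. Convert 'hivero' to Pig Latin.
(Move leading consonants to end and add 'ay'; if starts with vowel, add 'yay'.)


'hivero': move consonant cluster 'h' to end and add 'ay': 'iverohay'.

iverohay


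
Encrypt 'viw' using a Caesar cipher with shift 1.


Shift each letter by 1: v -> w, i -> j, w -> x. Result: 'wjx'.

wjx


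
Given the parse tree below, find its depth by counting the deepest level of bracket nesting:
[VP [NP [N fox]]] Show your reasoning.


Count bracket nesting levels:
'[' at pos 0: depth = 1
'[' at pos 4: depth = 2
'[' at pos 8: depth = 3
Maximum depth reached: 3

3


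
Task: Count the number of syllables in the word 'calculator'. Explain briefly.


Break 'calculator' into syllables: cal-cu-la-tor -> cal | cu | la | tor = 4 syllables

4 syllables


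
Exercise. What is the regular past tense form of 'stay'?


Apply rule: Add -ed. 'stay' becomes 'stayed'.

stayed


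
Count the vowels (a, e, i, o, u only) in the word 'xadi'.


Vowels in 'xadi': a, i = 2 vowels.

2


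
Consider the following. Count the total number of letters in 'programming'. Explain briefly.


Spell out 'programming' and number each letter: p(1), r(2), o(3), g(4), r(5), a(6), m(7), m(8), i(9), n(10), g(11). Total: 11 letters.

11


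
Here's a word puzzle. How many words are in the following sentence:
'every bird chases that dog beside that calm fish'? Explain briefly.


Split into words: every | bird | chases | that | dog | beside | that | calm | fish = 9 words.

9


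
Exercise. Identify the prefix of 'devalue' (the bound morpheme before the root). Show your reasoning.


The word 'devalue' = 'de' (prefix) + 'value' (root). The prefix is 'de'.

de


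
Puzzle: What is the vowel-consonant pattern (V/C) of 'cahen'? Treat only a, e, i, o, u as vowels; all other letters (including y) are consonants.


Letter mapping: c = C, a = V, h = C, e = V, n = C.

CVCVC


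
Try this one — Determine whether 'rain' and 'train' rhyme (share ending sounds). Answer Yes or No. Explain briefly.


Rime (stressed vowel + following sounds) of 'rain': -ain = /eɪn/
Rime of 'train': -ain = /eɪn/
/eɪn/ and /eɪn/ are the same ending sound, so the words rhyme.

Yes


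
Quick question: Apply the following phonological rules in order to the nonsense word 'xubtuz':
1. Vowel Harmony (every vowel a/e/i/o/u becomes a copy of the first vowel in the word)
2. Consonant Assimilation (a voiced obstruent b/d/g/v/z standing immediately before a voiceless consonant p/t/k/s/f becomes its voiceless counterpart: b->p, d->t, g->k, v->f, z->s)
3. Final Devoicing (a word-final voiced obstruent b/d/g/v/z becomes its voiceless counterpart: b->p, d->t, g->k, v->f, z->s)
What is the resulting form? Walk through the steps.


Starting form: 'xubtuz'
Rule 1: Vowel Harmony: all vowels already match. No change.
Rule 2: Consonant Assimilation: voiced obstruent before voiceless consonant becomes voiceless ('bt' -> 'pt'). 'xubtuz' -> 'xuptuz'
Rule 3: Final Devoicing: word-final voiced obstruent 'z' becomes voiceless 's'. 'xuptuz' -> 'xuptus'
Final form: 'xuptus'

xuptus


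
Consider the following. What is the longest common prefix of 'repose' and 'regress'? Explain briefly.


Compare from the start: 2 characters match: 're'. Mismatch at position 3: 'p' vs 'g'.

re


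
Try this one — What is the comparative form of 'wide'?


Apply comparative formation (ends in e: add -r): 'wide' -> 'wider'.

wider


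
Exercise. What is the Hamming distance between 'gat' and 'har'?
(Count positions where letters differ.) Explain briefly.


Alignment:
Position 1: 'g' vs 'h' = DIFFER
Position 2: 'a' vs 'a' = match
Position 3: 't' vs 'r' = DIFFER
Total differences: 2

2


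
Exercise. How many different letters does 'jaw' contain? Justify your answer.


Unique letters in 'jaw': {a, j, w} = 3 distinct letters.

3


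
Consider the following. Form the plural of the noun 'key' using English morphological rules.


Apply rule: Add -s. 'key' becomes 'keys'.

keys


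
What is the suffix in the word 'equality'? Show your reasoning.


The word 'equality' = 'equal' (root) + '-ity' (suffix). The suffix is '-ity'.

ity


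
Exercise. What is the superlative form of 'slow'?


Apply superlative formation (add -est): 'slow' -> 'slowest'.

slowest


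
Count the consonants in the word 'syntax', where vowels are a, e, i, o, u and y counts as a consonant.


Consonants in 'syntax': s, y, n, t, x = 5 consonants.

5


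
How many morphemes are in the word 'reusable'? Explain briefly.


Decomposition: re- (prefix) + use (root) + -able (suffix) = 3 morpheme(s)

3 morphemes


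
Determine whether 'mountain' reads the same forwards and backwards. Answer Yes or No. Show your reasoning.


Forward: 'mountain'
Reversed: 'niatnuom'
They differ.

No


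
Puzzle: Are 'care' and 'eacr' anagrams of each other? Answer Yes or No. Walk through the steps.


Sorted letters of 'care': 'acer'
Sorted letters of 'eacr': 'acer'
They match.

Yes


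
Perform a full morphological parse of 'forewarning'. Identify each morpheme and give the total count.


Step 1: Identify prefix: 'fore' (meaning: before/front)
Step 2: Identify root: 'warn'
Step 3: Identify suffix(es): 'ing'
Decomposition: fore- (prefix: before/front) + warn (root) + -ing (suffix: ongoing action)
Total morphemes: 3

3 morphemes (fore- (prefix: before/front) + warn (root) + -ing (suffix: ongoing action))


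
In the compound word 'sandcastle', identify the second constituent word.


Split 'sandcastle' into 'sand' + 'castle'. The second part is 'castle'.

castle


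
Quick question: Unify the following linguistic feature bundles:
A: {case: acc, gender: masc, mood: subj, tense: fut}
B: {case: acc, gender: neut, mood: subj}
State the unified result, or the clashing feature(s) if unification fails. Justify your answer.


Compare features:
case: A=acc vs B=acc -> unified: acc
gender: A=masc vs B=neut -> CLASH
mood: A=subj vs B=subj -> unified: subj
tense: A=fut vs B=_ -> unified: fut
Clash detected on feature 'gender' (masc vs neut); unification fails.

CLASH on 'gender' (masc vs neut)


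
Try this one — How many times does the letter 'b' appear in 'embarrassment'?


Letter 'b' in 'embarrassment': found at position(s) 3 = 1 occurrence(s).

1


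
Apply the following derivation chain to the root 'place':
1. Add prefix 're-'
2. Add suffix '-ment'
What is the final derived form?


Step 1: Add prefix 're-' to 'place' = 'replace'
Step 2: Add suffix '-ment' to 'replace' = 'replacement'

replacement


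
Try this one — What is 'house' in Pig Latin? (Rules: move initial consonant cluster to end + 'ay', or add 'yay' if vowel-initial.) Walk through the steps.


'house': move consonant cluster 'h' to end and add 'ay': 'ousehay'.

ousehay


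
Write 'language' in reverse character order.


Reverse 'language' character by character: 'egaugnal'.

egaugnal


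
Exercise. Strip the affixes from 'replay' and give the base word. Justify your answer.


Remove prefix 're' from 'replay' to get root 'play'.

play


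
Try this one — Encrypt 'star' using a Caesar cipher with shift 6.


Shift each letter by 6: s -> y, t -> z, a -> g, r -> x. Result: 'yzgx'.

yzgx


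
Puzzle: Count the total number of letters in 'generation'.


Spell out 'generation' and number each letter: g(1), e(2), n(3), e(4), r(5), a(6), t(7), i(8), o(9), n(10). Total: 10 letters.

10


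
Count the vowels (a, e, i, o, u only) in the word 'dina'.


Vowels in 'dina': i, a = 2 vowels.

2


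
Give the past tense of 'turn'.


Apply rule: Add -ed. 'turn' becomes 'turned'.

turned


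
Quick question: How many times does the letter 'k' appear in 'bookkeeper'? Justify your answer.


Letter 'k' in 'bookkeeper': found at position(s) 4, 5 = 2 occurrence(s).

2


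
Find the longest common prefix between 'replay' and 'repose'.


Compare from the start: 3 characters match: 'rep'. Mismatch at position 4: 'l' vs 'o'.

rep


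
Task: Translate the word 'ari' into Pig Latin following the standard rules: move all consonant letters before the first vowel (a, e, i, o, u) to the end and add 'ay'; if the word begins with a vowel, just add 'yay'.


'ari' starts with a vowel, so add 'yay': 'ariyay'.

ariyay


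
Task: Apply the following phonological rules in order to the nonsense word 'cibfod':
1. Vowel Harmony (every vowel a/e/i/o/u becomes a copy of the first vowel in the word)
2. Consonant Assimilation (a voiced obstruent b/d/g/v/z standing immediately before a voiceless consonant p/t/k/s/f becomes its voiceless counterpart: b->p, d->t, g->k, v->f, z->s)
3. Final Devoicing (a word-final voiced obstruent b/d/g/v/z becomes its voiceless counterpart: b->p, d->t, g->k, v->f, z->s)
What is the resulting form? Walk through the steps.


Starting form: 'cibfod'
Rule 1: Vowel Harmony: all vowels become 'i' (matching first vowel). 'cibfod' -> 'cibfid'
Rule 2: Consonant Assimilation: voiced obstruent before voiceless consonant becomes voiceless ('bf' -> 'pf'). 'cibfid' -> 'cipfid'
Rule 3: Final Devoicing: word-final voiced obstruent 'd' becomes voiceless 't'. 'cipfid' -> 'cipfit'
Final form: 'cipfit'

cipfit


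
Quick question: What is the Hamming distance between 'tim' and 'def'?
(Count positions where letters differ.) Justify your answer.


Alignment:
Position 1: 't' vs 'd' = DIFFER
Position 2: 'i' vs 'e' = DIFFER
Position 3: 'm' vs 'f' = DIFFER
Total differences: 3

3


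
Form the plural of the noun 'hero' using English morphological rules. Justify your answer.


Apply rule: Add -es (consonant + o). 'hero' becomes 'heroes'.

heroes


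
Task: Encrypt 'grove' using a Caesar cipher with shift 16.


Shift each letter by 16: g -> w, r -> h, o -> e, v -> l, e -> u. Result: 'whelu'.

whelu


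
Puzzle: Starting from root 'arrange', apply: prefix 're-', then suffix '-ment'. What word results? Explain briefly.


Step 1: Add prefix 're-' to 'arrange' = 'rearrange'
Step 2: Add suffix '-ment' to 'rearrange' = 'rearrangement'

rearrangement


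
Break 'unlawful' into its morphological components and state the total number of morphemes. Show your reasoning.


Step 1: Identify prefix: 'un' (meaning: not/reverse)
Step 2: Identify root: 'law'
Step 3: Identify suffix(es): 'ful'
Decomposition: un- (prefix: not/reverse) + law (root) + -ful (suffix: full of)
Total morphemes: 3

3 morphemes (un- (prefix: not/reverse) + law (root) + -ful (suffix: full of))


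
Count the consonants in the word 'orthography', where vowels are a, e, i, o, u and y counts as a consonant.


Consonants in 'orthography': r, t, h, g, r, p, h, y = 8 consonants.

8


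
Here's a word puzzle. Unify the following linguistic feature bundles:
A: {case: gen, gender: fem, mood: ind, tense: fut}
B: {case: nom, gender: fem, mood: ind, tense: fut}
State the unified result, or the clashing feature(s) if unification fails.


Compare features:
case: A=gen vs B=nom -> CLASH
gender: A=fem vs B=fem -> unified: fem
mood: A=ind vs B=ind -> unified: ind
tense: A=fut vs B=fut -> unified: fut
Clash detected on feature 'case' (gen vs nom); unification fails.

CLASH on 'case' (gen vs nom)


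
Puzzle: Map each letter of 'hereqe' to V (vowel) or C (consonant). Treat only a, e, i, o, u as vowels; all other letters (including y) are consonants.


Letter mapping: h = C, e = V, r = C, e = V, q = C, e = V.

CVCVCV


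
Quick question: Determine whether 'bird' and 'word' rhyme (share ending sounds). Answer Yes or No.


Rime (stressed vowel + following sounds) of 'bird': -ird = /ɜːrd/
Rime of 'word': -ord = /ɜːrd/
/ɜːrd/ and /ɜːrd/ are the same ending sound, so the words rhyme.

Yes


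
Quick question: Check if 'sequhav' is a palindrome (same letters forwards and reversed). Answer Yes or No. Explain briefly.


Forward: 'sequhav'
Reversed: 'vahuqes'
They differ.

No


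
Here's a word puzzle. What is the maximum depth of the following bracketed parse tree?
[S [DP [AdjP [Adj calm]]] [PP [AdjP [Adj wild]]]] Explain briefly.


Count bracket nesting levels:
'[' at pos 0: depth = 1
'[' at pos 3: depth = 2
'[' at pos 7: depth = 3
'[' at pos 13: depth = 4
'[' at pos 26: depth = 2
'[' at pos 30: depth = 3
'[' at pos 36: depth = 4
Maximum depth reached: 4

4


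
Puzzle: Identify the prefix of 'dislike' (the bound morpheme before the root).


The word 'dislike' = 'dis' (prefix) + 'like' (root). The prefix is 'dis'.

dis


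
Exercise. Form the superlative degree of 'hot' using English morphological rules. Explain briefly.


Apply superlative formation (double final consonant, add -est): 'hot' -> 'hottest'.

hottest


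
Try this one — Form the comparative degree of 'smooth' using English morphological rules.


Apply comparative formation (add -er): 'smooth' -> 'smoother'.

smoother


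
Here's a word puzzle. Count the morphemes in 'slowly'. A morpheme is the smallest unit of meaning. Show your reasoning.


Decomposition: slow (root) + -ly (suffix) = 2 morpheme(s)

2 morphemes


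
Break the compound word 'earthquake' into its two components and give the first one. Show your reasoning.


Split 'earthquake' into 'earth' + 'quake'. The first part is 'earth'.

earth


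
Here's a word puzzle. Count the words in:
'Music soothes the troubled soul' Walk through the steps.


Split into words: Music | soothes | the | troubled | soul = 5 words.

5


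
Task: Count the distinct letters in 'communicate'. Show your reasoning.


Unique letters in 'communicate': {a, c, e, i, m, n, o, t, u} = 9 distinct letters.

9


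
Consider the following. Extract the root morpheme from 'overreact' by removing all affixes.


Remove prefix 'over' from 'overreact' to get root 'react'.

react


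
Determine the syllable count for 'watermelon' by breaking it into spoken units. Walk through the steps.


Break 'watermelon' into syllables: wa-ter-mel-on -> wa | ter | mel | on = 4 syllables

4 syllables


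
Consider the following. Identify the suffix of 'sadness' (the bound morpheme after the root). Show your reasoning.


The word 'sadness' = 'sad' (root) + '-ness' (suffix). The suffix is '-ness'.

ness


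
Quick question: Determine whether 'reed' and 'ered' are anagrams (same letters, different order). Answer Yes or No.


Sorted letters of 'reed': 'deer'
Sorted letters of 'ered': 'deer'
They match.

Yes


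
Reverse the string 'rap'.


Reverse 'rap' character by character: 'par'.

par


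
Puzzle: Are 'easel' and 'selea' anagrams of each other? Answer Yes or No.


Sorted letters of 'easel': 'aeels'
Sorted letters of 'selea': 'aeels'
They match.

Yes


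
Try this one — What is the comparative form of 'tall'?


Apply comparative formation (add -er): 'tall' -> 'taller'.

taller


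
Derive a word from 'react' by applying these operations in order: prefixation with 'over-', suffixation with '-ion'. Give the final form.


Step 1: Add prefix 'over-' to 'react' = 'overreact'
Step 2: Add suffix '-ion' to 'overreact' = 'overreaction'

overreaction


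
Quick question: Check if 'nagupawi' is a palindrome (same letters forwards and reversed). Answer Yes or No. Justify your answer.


Forward: 'nagupawi'
Reversed: 'iwapugan'
They differ.

No


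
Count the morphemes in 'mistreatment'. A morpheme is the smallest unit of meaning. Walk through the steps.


Decomposition: mis- (prefix) + treat (root) + -ment (suffix) = 3 morpheme(s)

3 morphemes


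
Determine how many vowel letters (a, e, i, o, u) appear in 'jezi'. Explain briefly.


Vowels in 'jezi': e, i = 2 vowels.

2


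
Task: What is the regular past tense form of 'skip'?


Apply rule: Double final consonant and add -ed. 'skip' becomes 'skipped'.

skipped


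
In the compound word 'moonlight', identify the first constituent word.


Split 'moonlight' into 'moon' + 'light'. The first part is 'moon'.

moon


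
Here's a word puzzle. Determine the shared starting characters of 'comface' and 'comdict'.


Compare from the start: 3 characters match: 'com'. Mismatch at position 4: 'f' vs 'd'.

com


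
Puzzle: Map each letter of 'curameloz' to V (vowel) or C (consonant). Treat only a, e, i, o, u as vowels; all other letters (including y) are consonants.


Letter mapping: c = C, u = V, r = C, a = V, m = C, e = V, l = C, o = V, z = C.

CVCVCVCVC


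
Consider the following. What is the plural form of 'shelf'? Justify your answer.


Apply rule: Change -f to -ves. 'shelf' becomes 'shelves'.

shelves


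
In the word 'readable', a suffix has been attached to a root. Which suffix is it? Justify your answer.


The word 'readable' = 'read' (root) + '-able' (suffix). The suffix is '-able'.

able


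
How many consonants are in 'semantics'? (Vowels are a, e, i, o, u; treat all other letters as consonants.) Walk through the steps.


Consonants in 'semantics': s, m, n, t, c, s = 6 consonants.

6


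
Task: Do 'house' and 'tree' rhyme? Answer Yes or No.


Rime (stressed vowel + following sounds) of 'house': -ouse = /aʊs/
Rime of 'tree': -ee = /iː/
/aʊs/ and /iː/ are different ending sounds, so the words do not rhyme.

No


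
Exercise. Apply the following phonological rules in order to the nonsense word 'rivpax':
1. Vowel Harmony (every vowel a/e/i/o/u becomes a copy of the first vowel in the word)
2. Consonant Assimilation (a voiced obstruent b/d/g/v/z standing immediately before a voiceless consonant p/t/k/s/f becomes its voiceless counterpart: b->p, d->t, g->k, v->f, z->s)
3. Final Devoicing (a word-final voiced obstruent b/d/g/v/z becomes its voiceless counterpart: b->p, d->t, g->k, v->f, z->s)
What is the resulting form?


Starting form: 'rivpax'
Rule 1: Vowel Harmony: all vowels become 'i' (matching first vowel). 'rivpax' -> 'rivpix'
Rule 2: Consonant Assimilation: voiced obstruent before voiceless consonant becomes voiceless ('vp' -> 'fp'). 'rivpix' -> 'rifpix'
Rule 3: Final Devoicing: final consonant 'x' is not one of the voiced obstruents b/d/g/v/z. No change.
Final form: 'rifpix'

rifpix


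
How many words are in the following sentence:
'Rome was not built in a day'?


Split into words: Rome | was | not | built | in | a | day = 7 words.

7


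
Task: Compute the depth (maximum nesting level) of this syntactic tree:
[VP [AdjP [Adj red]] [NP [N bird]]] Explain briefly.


Count bracket nesting levels:
'[' at pos 0: depth = 1
'[' at pos 4: depth = 2
'[' at pos 10: depth = 3
'[' at pos 21: depth = 2
'[' at pos 25: depth = 3
Maximum depth reached: 3

3


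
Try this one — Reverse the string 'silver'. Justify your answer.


Reverse 'silver' character by character: 'revlis'.

revlis


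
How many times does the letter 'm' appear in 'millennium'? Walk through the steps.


Letter 'm' in 'millennium': found at position(s) 1, 10 = 2 occurrence(s).

2


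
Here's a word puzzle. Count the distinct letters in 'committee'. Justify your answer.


Unique letters in 'committee': {c, e, i, m, o, t} = 6 distinct letters.

6


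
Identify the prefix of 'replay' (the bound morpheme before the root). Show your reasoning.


The word 'replay' = 're' (prefix) + 'play' (root). The prefix is 're'.

re


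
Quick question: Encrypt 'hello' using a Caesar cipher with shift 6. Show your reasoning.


Shift each letter by 6: h -> n, e -> k, l -> r, l -> r, o -> u. Result: 'nkrru'.

nkrru


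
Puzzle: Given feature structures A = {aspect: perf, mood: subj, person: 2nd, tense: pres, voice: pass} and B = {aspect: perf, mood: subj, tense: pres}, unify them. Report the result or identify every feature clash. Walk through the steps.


Compare features:
aspect: A=perf vs B=perf -> unified: perf
mood: A=subj vs B=subj -> unified: subj
person: A=2nd vs B=_ -> unified: 2nd
tense: A=pres vs B=pres -> unified: pres
voice: A=pass vs B=_ -> unified: pass
No clashes found.

Unified: {aspect: perf, mood: subj, person: 2nd, tense: pres, voice: pass}


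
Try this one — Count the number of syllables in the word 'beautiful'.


Break 'beautiful' into syllables: beau-ti-ful -> beau | ti | ful = 3 syllables

3 syllables


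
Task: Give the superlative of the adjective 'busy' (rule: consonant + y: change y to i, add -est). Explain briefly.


Apply superlative formation (consonant + y: change y to i, add -est): 'busy' -> 'busiest'.

busiest


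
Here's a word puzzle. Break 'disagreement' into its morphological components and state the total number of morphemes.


Step 1: Identify prefix: 'dis' (meaning: not/apart)
Step 2: Identify root: 'agree'
Step 3: Identify suffix(es): 'ment'
Decomposition: dis- (prefix: not/apart) + agree (root) + -ment (suffix: action/result)
Total morphemes: 3

3 morphemes (dis- (prefix: not/apart) + agree (root) + -ment (suffix: action/result))
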